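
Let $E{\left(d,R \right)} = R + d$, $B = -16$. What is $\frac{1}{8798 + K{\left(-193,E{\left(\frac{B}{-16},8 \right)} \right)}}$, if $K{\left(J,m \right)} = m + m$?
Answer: $\frac{1}{8816} \approx 0.00011343$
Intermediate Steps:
$K{\left(J,m \right)} = 2 m$
$\frac{1}{8798 + K{\left(-193,E{\left(\frac{B}{-16},8 \right)} \right)}} = \frac{1}{8798 + 2 \left(8 - \frac{16}{-16}\right)} = \frac{1}{8798 + 2 \left(8 - -1\right)} = \frac{1}{8798 + 2 \left(8 + 1\right)} = \frac{1}{8798 + 2 \cdot 9} = \frac{1}{8798 + 18} = \frac{1}{8816}$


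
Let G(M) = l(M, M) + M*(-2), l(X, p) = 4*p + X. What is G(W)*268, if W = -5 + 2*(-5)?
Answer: -12060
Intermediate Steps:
W = -15 (W = -5 - 10 = -15)
l(X, p) = X + 4*p
G(M) = 3*M (G(M) = (M + 4*M) + M*(-2) = 5*M - 2*M = 3*M)
G(W)*268 = (3*(-15))*268 = -45*268 = -12060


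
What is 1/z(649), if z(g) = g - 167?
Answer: 1/482 ≈ 0.0020747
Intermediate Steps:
z(g) = -167 + g
1/z(649) = 1/(-167 + 649) = 1/482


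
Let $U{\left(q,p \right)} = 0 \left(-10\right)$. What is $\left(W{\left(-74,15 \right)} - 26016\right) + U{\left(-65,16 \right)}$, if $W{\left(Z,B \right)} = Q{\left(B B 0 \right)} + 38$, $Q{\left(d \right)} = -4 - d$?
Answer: $-25982$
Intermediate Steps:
$W{\left(Z,B \right)} = 34$ ($W{\left(Z,B \right)} = \left(-4 - B B 0\right) + 38 = \left(-4 - B^{2} \cdot 0\right) + 38 = \left(-4 - 0\right) + 38 = \left(-4 + 0\right) + 38 = -4 + 38 = 34$)
$U{\left(q,p \right)} = 0$
$\left(W{\left(-74,15 \right)} - 26016\right) + U{\left(-65,16 \right)} = \left(34 - 26016\right) + 0 = -25982 + 0 = -25982$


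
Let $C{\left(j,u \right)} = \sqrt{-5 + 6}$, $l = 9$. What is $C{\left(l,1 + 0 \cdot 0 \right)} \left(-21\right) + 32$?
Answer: $11$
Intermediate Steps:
$C{\left(j,u \right)} = 1$ ($C{\left(j,u \right)} = \sqrt{1} = 1$)
$C{\left(l,1 + 0 \cdot 0 \right)} \left(-21\right) + 32 = 1 \left(-21\right) + 32 = -21 + 32 = 11$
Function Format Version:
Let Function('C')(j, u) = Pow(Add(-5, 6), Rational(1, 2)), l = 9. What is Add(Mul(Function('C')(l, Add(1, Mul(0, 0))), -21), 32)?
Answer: 11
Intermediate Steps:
Function('C')(j, u) = 1 (Function('C')(j, u) = Pow(1, Rational(1, 2)) = 1)
Add(Mul(Function('C')(l, Add(1, Mul(0, 0))), -21), 32) = Add(Mul(1, -21), 32) = Add(-21, 32) = 11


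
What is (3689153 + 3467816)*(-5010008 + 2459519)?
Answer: -18253770707841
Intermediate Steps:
(3689153 + 3467816)*(-5010008 + 2459519) = 7156969*(-2550489) = -18253770707841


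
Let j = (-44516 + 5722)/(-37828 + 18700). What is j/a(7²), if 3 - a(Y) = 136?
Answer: -2771/181716 ≈ -0.015249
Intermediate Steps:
a(Y) = -133 (a(Y) = 3 - 1*136 = 3 - 136 = -133)
j = 19397/9564 (j = -38794/(-19128) = -38794*(-1/19128) = 19397/9564 ≈ 2.0281)
j/a(7²) = (19397/9564)/(-133) = (19397/9564)*(-1/133) = -2771/181716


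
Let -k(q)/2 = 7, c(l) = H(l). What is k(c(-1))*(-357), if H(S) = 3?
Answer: 4998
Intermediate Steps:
c(l) = 3
k(q) = -14 (k(q) = -2*7 = -14)
k(c(-1))*(-357) = -14*(-357) = 4998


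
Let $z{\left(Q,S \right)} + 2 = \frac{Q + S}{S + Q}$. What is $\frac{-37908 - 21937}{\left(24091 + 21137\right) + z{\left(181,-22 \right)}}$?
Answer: $- \frac{59845}{45227} \approx -1.3232$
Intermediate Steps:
$z{\left(Q,S \right)} = -1$ ($z{\left(Q,S \right)} = -2 + \frac{Q + S}{S + Q} = -2 + \frac{Q + S}{Q + S} = -2 + 1 = -1$)
$\frac{-37908 - 21937}{\left(24091 + 21137\right) + z{\left(181,-22 \right)}} = \frac{-37908 - 21937}{\left(24091 + 21137\right) - 1} = - \frac{59845}{45228 - 1} = - \frac{59845}{45227}$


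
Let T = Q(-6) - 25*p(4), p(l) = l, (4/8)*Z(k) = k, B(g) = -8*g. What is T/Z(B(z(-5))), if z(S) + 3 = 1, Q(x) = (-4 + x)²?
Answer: 0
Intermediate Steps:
z(S) = -2 (z(S) = -3 + 1 = -2)
Z(k) = 2*k
T = 0 (T = (-4 - 6)² - 25*4 = (-10)² - 100 = 100 - 100 = 0)
T/Z(B(z(-5))) = 0/((2*(-8*(-2)))) = 0/((2*16)) = 0/32 = 0*(1/32) = 0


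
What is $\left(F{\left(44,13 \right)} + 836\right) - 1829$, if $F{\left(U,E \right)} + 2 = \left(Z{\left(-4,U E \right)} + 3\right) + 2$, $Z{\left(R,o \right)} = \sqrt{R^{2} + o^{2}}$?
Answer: $-990 + 20 \sqrt{818} \approx -417.99$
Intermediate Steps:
$F{\left(U,E \right)} = 3 + \sqrt{16 + E^{2} U^{2}}$ ($F{\left(U,E \right)} = -2 + \left(\left(\sqrt{\left(-4\right)^{2} + \left(U E\right)^{2}} + 3\right) + 2\right) = -2 + \left(\left(\sqrt{16 + \left(E U\right)^{2}} + 3\right) + 2\right) = -2 + \left(\left(\sqrt{16 + E^{2} U^{2}} + 3\right) + 2\right) = -2 + \left(\left(3 + \sqrt{16 + E^{2} U^{2}}\right) + 2\right) = -2 + \left(5 + \sqrt{16 + E^{2} U^{2}}\right) = 3 + \sqrt{16 + E^{2} U^{2}}$)
$\left(F{\left(44,13 \right)} + 836\right) - 1829 = \left(\left(3 + \sqrt{16 + 13^{2} \cdot 44^{2}}\right) + 836\right) - 1829 = \left(\left(3 + \sqrt{16 + 169 \cdot 1936}\right) + 836\right) - 1829 = \left(\left(3 + \sqrt{16 + 327184}\right) + 836\right) - 1829 = \left(\left(3 + \sqrt{327200}\right) + 836\right) - 1829 = \left(\left(3 + 20 \sqrt{818}\right) + 836\right) - 1829 = \left(839 + 20 \sqrt{818}\right) - 1829 = -990 + 20 \sqrt{818}$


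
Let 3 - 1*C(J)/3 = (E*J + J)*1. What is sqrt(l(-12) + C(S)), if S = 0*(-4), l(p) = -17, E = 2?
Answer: 2*I*sqrt(2) ≈ 2.8284*I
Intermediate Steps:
S = 0
C(J) = 9 - 9*J (C(J) = 9 - 3*(2*J + J) = 9 - 3*3*J = 9 - 9*J)
sqrt(l(-12) + C(S)) = sqrt(-17 + (9 - 9*0)) = sqrt(-17 + (9 + 0)) = sqrt(-17 + 9) = sqrt(-8) = 2*I*sqrt(2)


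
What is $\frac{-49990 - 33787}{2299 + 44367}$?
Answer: $- \frac{83777}{46666} \approx -1.7952$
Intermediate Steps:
$\frac{-49990 - 33787}{2299 + 44367} = - \frac{83777}{46666}$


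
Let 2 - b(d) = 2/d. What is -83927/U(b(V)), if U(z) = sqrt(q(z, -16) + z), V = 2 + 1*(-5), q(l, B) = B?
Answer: 83927*I*sqrt(30)/20 ≈ 22984.0*I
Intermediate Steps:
V = -3 (V = 2 - 5 = -3)
b(d) = 2 - 2/d
U(z) = sqrt(-16 + z)
-83927/U(b(V)) = -83927/sqrt(-16 + (2 - 2/(-3))) = -83927/sqrt(-16 + (2 - 2*(-1/3))) = -83927/sqrt(-16 + (2 + 2/3)) = -83927/sqrt(-16 + 8/3) = -83927*(-I*sqrt(30)/20) = -(-83927)*I*sqrt(30)/20 = 83927*I*sqrt(30)/20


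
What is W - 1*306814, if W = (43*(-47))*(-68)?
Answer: -169386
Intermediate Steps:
W = 137428 (W = -2021*(-68) = 137428)
W - 1*306814 = 137428 - 1*306814 = 137428 - 306814 = -169386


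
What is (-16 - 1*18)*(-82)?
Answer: 2788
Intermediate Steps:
(-16 - 1*18)*(-82) = (-16 - 18)*(-82) = -34*(-82) = 2788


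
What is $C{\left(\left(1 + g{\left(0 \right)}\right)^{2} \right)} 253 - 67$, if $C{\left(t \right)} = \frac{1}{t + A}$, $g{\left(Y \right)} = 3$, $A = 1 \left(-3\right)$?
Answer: $- \frac{618}{13} \approx -47.538$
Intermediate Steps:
$A = -3$
$C{\left(t \right)} = \frac{1}{-3 + t}$ ($C{\left(t \right)} = \frac{1}{t - 3} = \frac{1}{-3 + t}$)
$C{\left(\left(1 + g{\left(0 \right)}\right)^{2} \right)} 253 - 67 = \frac{1}{-3 + \left(1 + 3\right)^{2}} \cdot 253 - 67 = \frac{1}{-3 + 4^{2}} \cdot 253 - 67 = \frac{1}{-3 + 16} \cdot 253 - 67 = \frac{1}{13} \cdot 253 - 67 = \frac{253}{13} - 67 = - \frac{618}{13}$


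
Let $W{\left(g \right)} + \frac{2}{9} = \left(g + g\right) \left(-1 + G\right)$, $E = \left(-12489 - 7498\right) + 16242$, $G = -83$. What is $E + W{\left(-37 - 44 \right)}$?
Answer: $\frac{88765}{9} \approx 9862.8$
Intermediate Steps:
$E = -3745$ ($E = -19987 + 16242 = -3745$)
$W{\left(g \right)} = - \frac{2}{9} - 168 g$ ($W{\left(g \right)} = - \frac{2}{9} + \left(g + g\right) \left(-1 - 83\right) = - \frac{2}{9} + 2 g \left(-84\right) = - \frac{2}{9} - 168 g$)
$E + W{\left(-37 - 44 \right)} = -3745 - \left(\frac{2}{9} + 168 \left(-37 - 44\right)\right) = -3745 - - \frac{122470}{9} = -3745 + \left(- \frac{2}{9} + 13608\right) = -3745 + \frac{122470}{9} = \frac{88765}{9}$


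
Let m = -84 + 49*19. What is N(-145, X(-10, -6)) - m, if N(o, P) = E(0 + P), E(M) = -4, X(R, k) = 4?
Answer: -851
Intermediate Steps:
N(o, P) = -4
m = 847 (m = -84 + 931 = 847)
N(-145, X(-10, -6)) - m = -4 - 1*847 = -4 - 847 = -851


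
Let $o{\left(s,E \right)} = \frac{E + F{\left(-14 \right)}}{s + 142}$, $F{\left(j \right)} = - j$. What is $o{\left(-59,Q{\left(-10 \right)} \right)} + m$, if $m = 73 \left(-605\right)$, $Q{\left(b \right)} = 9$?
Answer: $- \frac{3665672}{83} \approx -44165.0$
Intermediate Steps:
$m = -44165$
$o{\left(s,E \right)} = \frac{14 + E}{142 + s}$ ($o{\left(s,E \right)} = \frac{E - -14}{s + 142} = \frac{E + 14}{142 + s} = \frac{14 + E}{142 + s}$)
$o{\left(-59,Q{\left(-10 \right)} \right)} + m = \frac{14 + 9}{142 - 59} - 44165 = \frac{1}{83} \cdot 23 - 44165 = \frac{23}{83} - 44165 = - \frac{3665672}{83}$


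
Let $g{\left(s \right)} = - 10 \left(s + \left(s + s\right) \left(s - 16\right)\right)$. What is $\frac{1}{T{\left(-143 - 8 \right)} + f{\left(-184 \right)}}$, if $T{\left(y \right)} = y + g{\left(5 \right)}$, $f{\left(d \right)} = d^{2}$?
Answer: $\frac{1}{34755} \approx 2.8773 \cdot 10^{-5}$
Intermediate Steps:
$g{\left(s \right)} = - 10 s - 20 s \left(-16 + s\right)$ ($g{\left(s \right)} = - 10 \left(s + 2 s \left(-16 + s\right)\right) = - 10 s - 20 s \left(-16 + s\right)$)
$T{\left(y \right)} = 1050 + y$ ($T{\left(y \right)} = y + 10 \cdot 5 \left(31 - 10\right) = y + 10 \cdot 5 \cdot 21 = y + 1050 = 1050 + y$)
$\frac{1}{T{\left(-143 - 8 \right)} + f{\left(-184 \right)}} = \frac{1}{\left(1050 - 151\right) + \left(-184\right)^{2}} = \frac{1}{\left(1050 - 151\right) + 33856} = \frac{1}{899 + 33856} = \frac{1}{34755}$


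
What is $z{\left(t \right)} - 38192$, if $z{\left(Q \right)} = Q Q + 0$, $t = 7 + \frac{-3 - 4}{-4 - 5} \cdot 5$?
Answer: $- \frac{3083948}{81} \approx -38073.0$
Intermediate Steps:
$t = \frac{98}{9}$ ($t = 7 + - \frac{7}{-9} \cdot 5 = 7 + \left(-7\right) \left(- \frac{1}{9}\right) 5 = 7 + \frac{7}{9} \cdot 5 = 7 + \frac{35}{9} = \frac{98}{9} \approx 10.889$)
$z{\left(Q \right)} = Q^{2}$ ($z{\left(Q \right)} = Q^{2} + 0 = Q^{2}$)
$z{\left(t \right)} - 38192 = \left(\frac{98}{9}\right)^{2} - 38192 = \frac{9604}{81} - 38192 = - \frac{3083948}{81}$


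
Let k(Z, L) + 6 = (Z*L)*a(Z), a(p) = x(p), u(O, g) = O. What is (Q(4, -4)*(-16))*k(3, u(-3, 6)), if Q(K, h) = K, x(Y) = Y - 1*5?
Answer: -768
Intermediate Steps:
x(Y) = -5 + Y (x(Y) = Y - 5 = -5 + Y)
a(p) = -5 + p
k(Z, L) = -6 + L*Z*(-5 + Z) (k(Z, L) = -6 + (Z*L)*(-5 + Z) = -6 + (L*Z)*(-5 + Z) = -6 + L*Z*(-5 + Z))
(Q(4, -4)*(-16))*k(3, u(-3, 6)) = (4*(-16))*(-6 - 3*3*(-5 + 3)) = -64*(-6 - 3*3*(-2)) = -64*(-6 + 18) = -64*12 = -768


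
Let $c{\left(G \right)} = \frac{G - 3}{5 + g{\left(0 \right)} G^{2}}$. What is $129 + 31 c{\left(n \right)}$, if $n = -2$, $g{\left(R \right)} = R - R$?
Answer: $98$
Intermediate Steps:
$g{\left(R \right)} = 0$
$c{\left(G \right)} = - \frac{3}{5} + \frac{G}{5}$ ($c{\left(G \right)} = \frac{G - 3}{5 + 0 G^{2}} = \frac{-3 + G}{5 + 0} = \frac{-3 + G}{5} = \left(-3 + G\right) \frac{1}{5} = - \frac{3}{5} + \frac{G}{5}$)
$129 + 31 c{\left(n \right)} = 129 + 31 \left(- \frac{3}{5} + \frac{1}{5} \left(-2\right)\right) = 129 + 31 \left(- \frac{3}{5} - \frac{2}{5}\right) = 129 + 31 \left(-1\right) = 129 - 31 = 98$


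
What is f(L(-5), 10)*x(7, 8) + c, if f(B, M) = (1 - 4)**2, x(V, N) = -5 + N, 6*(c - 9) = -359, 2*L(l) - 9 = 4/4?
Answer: -143/6 ≈ -23.833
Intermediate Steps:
L(l) = 5 (L(l) = 9/2 + (4/4)/2 = 9/2 + (4*(1/4))/2 = 9/2 + (1/2)*1 = 9/2 + 1/2 = 5)
c = -305/6 (c = 9 + (1/6)*(-359) = 9 - 359/6 = -305/6 ≈ -50.833)
f(B, M) = 9 (f(B, M) = (-3)**2 = 9)
f(L(-5), 10)*x(7, 8) + c = 9*(-5 + 8) - 305/6 = 9*3 - 305/6 = 27 - 305/6 = -143/6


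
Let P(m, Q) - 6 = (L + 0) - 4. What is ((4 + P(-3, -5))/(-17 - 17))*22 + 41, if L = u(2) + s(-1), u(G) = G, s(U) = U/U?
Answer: 598/17 ≈ 35.176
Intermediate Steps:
s(U) = 1
L = 3 (L = 2 + 1 = 3)
P(m, Q) = 5 (P(m, Q) = 6 + ((3 + 0) - 4) = 6 + (3 - 4) = 6 - 1 = 5)
((4 + P(-3, -5))/(-17 - 17))*22 + 41 = ((4 + 5)/(-17 - 17))*22 + 41 = (9/(-34))*22 + 41 = (9*(-1/34))*22 + 41 = -9/34*22 + 41 = -99/17 + 41 = 598/17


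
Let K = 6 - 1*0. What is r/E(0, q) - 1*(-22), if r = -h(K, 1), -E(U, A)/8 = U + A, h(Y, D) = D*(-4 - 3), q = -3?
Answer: 535/24 ≈ 22.292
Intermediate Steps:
K = 6 (K = 6 + 0 = 6)
h(Y, D) = -7*D (h(Y, D) = D*(-7) = -7*D)
E(U, A) = -8*A - 8*U (E(U, A) = -8*(U + A) = -8*(A + U) = -8*A - 8*U)
r = 7 (r = -(-7) = -1*(-7) = 7)
r/E(0, q) - 1*(-22) = 7/(-8*(-3) - 8*0) - 1*(-22) = 7/(24 + 0) + 22 = 7/24 + 22 = 535/24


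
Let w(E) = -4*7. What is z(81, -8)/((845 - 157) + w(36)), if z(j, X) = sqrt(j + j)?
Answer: 3*sqrt(2)/220 ≈ 0.019285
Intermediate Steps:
w(E) = -28
z(j, X) = sqrt(2)*sqrt(j) (z(j, X) = sqrt(2*j) = sqrt(2)*sqrt(j))
z(81, -8)/((845 - 157) + w(36)) = (sqrt(2)*sqrt(81))/((845 - 157) - 28) = (sqrt(2)*9)/(688 - 28) = (9*sqrt(2))/660 = (9*sqrt(2))*(1/660) = 3*sqrt(2)/220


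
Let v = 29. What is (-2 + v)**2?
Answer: 729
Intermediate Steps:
(-2 + v)**2 = (-2 + 29)**2 = 27**2 = 729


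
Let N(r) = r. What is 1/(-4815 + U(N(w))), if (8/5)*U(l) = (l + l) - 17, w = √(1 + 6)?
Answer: -8824/42581295 - 16*√7/298069065 ≈ -0.00020737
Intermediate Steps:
w = √7 ≈ 2.6458
U(l) = -85/8 + 5*l/4 (U(l) = 5*((l + l) - 17)/8 = 5*(2*l - 17)/8 = 5*(-17 + 2*l)/8 = -85/8 + 5*l/4)
1/(-4815 + U(N(w))) = 1/(-4815 + (-85/8 + 5*√7/4)) = 1/(-38605/8 + 5*√7/4)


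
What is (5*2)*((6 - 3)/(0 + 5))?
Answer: 6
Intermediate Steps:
(5*2)*((6 - 3)/(0 + 5)) = 10*(3/5) = 10*(3*(⅕)) = 10*(⅗) = 6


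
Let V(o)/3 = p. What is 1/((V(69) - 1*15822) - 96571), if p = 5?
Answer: -1/112378 ≈ -8.8985e-6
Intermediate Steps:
V(o) = 15 (V(o) = 3*5 = 15)
1/((V(69) - 1*15822) - 96571) = 1/((15 - 1*15822) - 96571) = 1/((15 - 15822) - 96571) = 1/(-15807 - 96571) = 1/(-112378) = -1/112378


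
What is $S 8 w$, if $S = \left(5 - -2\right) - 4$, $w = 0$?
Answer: $0$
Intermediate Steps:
$S = 3$ ($S = \left(5 + 2\right) - 4 = 7 - 4 = 3$)
$S 8 w = 3 \cdot 8 \cdot 0 = 24 \cdot 0 = 0$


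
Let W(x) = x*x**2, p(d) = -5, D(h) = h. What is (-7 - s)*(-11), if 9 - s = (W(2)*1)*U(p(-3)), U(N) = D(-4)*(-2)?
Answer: -528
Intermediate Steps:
W(x) = x**3
U(N) = 8 (U(N) = -4*(-2) = 8)
s = -55 (s = 9 - 2**3*1*8 = 9 - 8*1*8 = 9 - 8*8 = 9 - 1*64 = 9 - 64 = -55)
(-7 - s)*(-11) = (-7 - 1*(-55))*(-11) = (-7 + 55)*(-11) = 48*(-11) = -528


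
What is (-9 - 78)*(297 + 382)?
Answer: -59073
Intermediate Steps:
(-9 - 78)*(297 + 382) = -87*679 = -59073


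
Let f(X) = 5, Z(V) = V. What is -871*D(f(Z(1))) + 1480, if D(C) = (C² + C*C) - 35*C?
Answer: 110355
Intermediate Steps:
D(C) = -35*C + 2*C² (D(C) = (C² + C²) - 35*C = 2*C² - 35*C = -35*C + 2*C²)
-871*D(f(Z(1))) + 1480 = -4355*(-35 + 2*5) + 1480 = -4355*(-35 + 10) + 1480 = -4355*(-25) + 1480 = -871*(-125) + 1480 = 108875 + 1480 = 110355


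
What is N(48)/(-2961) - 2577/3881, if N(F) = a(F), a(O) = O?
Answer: -2605595/3830547 ≈ -0.68021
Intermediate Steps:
N(F) = F
N(48)/(-2961) - 2577/3881 = 48/(-2961) - 2577/3881 = 48*(-1/2961) - 2577*1/3881 = -16/987 - 2577/3881 = -2605595/3830547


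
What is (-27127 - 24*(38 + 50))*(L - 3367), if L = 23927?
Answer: -601153840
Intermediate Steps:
(-27127 - 24*(38 + 50))*(L - 3367) = (-27127 - 24*(38 + 50))*(23927 - 3367) = (-27127 - 24*88)*20560 = (-27127 - 2112)*20560 = -29239*20560 = -601153840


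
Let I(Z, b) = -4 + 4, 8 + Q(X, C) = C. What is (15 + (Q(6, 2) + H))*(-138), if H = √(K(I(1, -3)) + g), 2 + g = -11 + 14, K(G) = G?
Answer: -1380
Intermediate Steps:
Q(X, C) = -8 + C
I(Z, b) = 0
g = 1 (g = -2 + (-11 + 14) = -2 + 3 = 1)
H = 1 (H = √(0 + 1) = √1 = 1)
(15 + (Q(6, 2) + H))*(-138) = (15 + ((-8 + 2) + 1))*(-138) = (15 + (-6 + 1))*(-138) = (15 - 5)*(-138) = 10*(-138) = -1380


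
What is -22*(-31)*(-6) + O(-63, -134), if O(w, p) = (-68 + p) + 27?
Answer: -4267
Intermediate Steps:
O(w, p) = -41 + p
-22*(-31)*(-6) + O(-63, -134) = -22*(-31)*(-6) + (-41 - 134) = 682*(-6) - 175 = -4092 - 175 = -4267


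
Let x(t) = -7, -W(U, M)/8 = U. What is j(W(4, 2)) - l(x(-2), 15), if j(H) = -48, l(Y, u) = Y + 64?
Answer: -105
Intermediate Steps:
W(U, M) = -8*U
l(Y, u) = 64 + Y
j(W(4, 2)) - l(x(-2), 15) = -48 - (64 - 7) = -48 - 1*57 = -48 - 57 = -105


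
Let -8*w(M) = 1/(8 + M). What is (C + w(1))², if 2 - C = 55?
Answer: 14569489/5184 ≈ 2810.5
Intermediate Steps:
C = -53 (C = 2 - 1*55 = 2 - 55 = -53)
w(M) = -1/(8*(8 + M))
(C + w(1))² = (-53 - 1/(64 + 8*1))² = (-53 - 1/(64 + 8))² = (-53 - 1/72)² = (-3817/72)² = 14569489/5184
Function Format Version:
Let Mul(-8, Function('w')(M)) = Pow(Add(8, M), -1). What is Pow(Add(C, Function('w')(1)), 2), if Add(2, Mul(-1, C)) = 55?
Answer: Rational(14569489, 5184) ≈ 2810.5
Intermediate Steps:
C = -53 (C = Add(2, Mul(-1, 55)) = Add(2, -55) = -53)
Function('w')(M) = Mul(Rational(-1, 8), Pow(Add(8, M), -1))
Pow(Add(C, Function('w')(1)), 2) = Pow(Add(-53, Mul(-1, Pow(Add(64, Mul(8, 1)), -1))), 2) = Pow(Add(-53, Mul(-1, Pow(Add(64, 8), -1))), 2) = Pow(Add(-53, Mul(-1, Pow(72, -1))), 2) = Pow(Add(-53, Mul(-1, Rational(1, 72))), 2) = Pow(Add(-53, Rational(-1, 72)), 2) = Pow(Rational(-3817, 72), 2) = Rational(14569489, 5184)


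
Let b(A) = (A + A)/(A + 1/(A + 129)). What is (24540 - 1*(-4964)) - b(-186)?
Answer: 312809708/10603 ≈ 29502.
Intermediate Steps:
b(A) = 2*A/(A + 1/(129 + A)) (b(A) = (2*A)/(A + 1/(129 + A)) = 2*A/(A + 1/(129 + A)))
(24540 - 1*(-4964)) - b(-186) = (24540 - 1*(-4964)) - 2*(-186)*(129 - 186)/(1 + (-186)² + 129*(-186)) = (24540 + 4964) - 2*(-186)*(-57)/(1 + 34596 - 23994) = 29504 - 2*(-186)*(-57)/10603 = 29504 - 1*21204/10603 = 29504 - 21204/10603 = 312809708/10603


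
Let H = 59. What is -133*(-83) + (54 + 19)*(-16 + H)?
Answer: 14178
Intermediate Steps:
-133*(-83) + (54 + 19)*(-16 + H) = -133*(-83) + (54 + 19)*(-16 + 59) = 11039 + 73*43 = 11039 + 3139 = 14178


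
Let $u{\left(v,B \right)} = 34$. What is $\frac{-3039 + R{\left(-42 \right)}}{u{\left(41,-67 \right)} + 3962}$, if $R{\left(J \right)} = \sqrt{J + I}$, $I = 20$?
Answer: $- \frac{1013}{1332} + \frac{i \sqrt{22}}{3996} \approx -0.76051 + 0.0011738 i$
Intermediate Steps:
$R{\left(J \right)} = \sqrt{20 + J}$ ($R{\left(J \right)} = \sqrt{J + 20} = \sqrt{20 + J}$)
$\frac{-3039 + R{\left(-42 \right)}}{u{\left(41,-67 \right)} + 3962} = \frac{-3039 + \sqrt{20 - 42}}{34 + 3962} = \frac{-3039 + \sqrt{-22}}{3996} = \left(-3039 + i \sqrt{22}\right) \frac{1}{3996} = - \frac{1013}{1332} + \frac{i \sqrt{22}}{3996}$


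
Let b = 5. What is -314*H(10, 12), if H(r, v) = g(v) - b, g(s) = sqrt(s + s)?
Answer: 1570 - 628*sqrt(6) ≈ 31.720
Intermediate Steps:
g(s) = sqrt(2)*sqrt(s) (g(s) = sqrt(2*s) = sqrt(2)*sqrt(s))
H(r, v) = -5 + sqrt(2)*sqrt(v) (H(r, v) = sqrt(2)*sqrt(v) - 1*5 = sqrt(2)*sqrt(v) - 5 = -5 + sqrt(2)*sqrt(v))
-314*H(10, 12) = -314*(-5 + sqrt(2)*sqrt(12)) = -314*(-5 + sqrt(2)*(2*sqrt(3))) = -314*(-5 + 2*sqrt(6)) = 1570 - 628*sqrt(6)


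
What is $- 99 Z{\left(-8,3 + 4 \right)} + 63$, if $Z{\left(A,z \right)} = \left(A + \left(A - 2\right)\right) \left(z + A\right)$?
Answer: $-1719$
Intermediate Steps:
$Z{\left(A,z \right)} = \left(-2 + 2 A\right) \left(A + z\right)$ ($Z{\left(A,z \right)} = \left(A + \left(-2 + A\right)\right) \left(A + z\right) = \left(-2 + 2 A\right) \left(A + z\right)$)
$- 99 Z{\left(-8,3 + 4 \right)} + 63 = - 99 \left(\left(-2\right) \left(-8\right) - 2 \left(3 + 4\right) + 2 \left(-8\right)^{2} + 2 \left(-8\right) \left(3 + 4\right)\right) + 63 = - 99 \left(16 - 14 + 2 \cdot 64 + 2 \left(-8\right) 7\right) + 63 = - 99 \left(16 - 14 + 128 - 112\right) + 63 = \left(-99\right) 18 + 63 = -1782 + 63 = -1719$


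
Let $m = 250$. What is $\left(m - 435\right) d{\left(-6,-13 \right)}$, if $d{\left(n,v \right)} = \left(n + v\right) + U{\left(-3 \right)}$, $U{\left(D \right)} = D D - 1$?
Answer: $2035$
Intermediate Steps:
$U{\left(D \right)} = -1 + D^{2}$ ($U{\left(D \right)} = D^{2} - 1 = -1 + D^{2}$)
$d{\left(n,v \right)} = 8 + n + v$ ($d{\left(n,v \right)} = \left(n + v\right) - \left(1 - \left(-3\right)^{2}\right) = \left(n + v\right) + \left(-1 + 9\right) = \left(n + v\right) + 8 = 8 + n + v$)
$\left(m - 435\right) d{\left(-6,-13 \right)} = \left(250 - 435\right) \left(8 - 6 - 13\right) = \left(-185\right) \left(-11\right) = 2035$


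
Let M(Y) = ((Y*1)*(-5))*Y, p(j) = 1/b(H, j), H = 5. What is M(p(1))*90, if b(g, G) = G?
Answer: -450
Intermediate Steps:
p(j) = 1/j
M(Y) = -5*Y**2 (M(Y) = (Y*(-5))*Y = (-5*Y)*Y = -5*Y**2)
M(p(1))*90 = -5*(1/1)**2*90 = -5*1**2*90 = -5*1*90 = -5*90 = -450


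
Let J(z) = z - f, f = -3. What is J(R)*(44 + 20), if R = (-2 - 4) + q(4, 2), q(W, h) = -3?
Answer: -384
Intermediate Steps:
R = -9 (R = (-2 - 4) - 3 = -6 - 3 = -9)
J(z) = 3 + z (J(z) = z - 1*(-3) = z + 3 = 3 + z)
J(R)*(44 + 20) = (3 - 9)*(44 + 20) = -6*64 = -384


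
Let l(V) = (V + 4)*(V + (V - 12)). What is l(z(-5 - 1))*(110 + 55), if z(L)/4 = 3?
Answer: 31680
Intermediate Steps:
z(L) = 12 (z(L) = 4*3 = 12)
l(V) = (-12 + 2*V)*(4 + V) (l(V) = (4 + V)*(V + (-12 + V)) = (4 + V)*(-12 + 2*V) = (-12 + 2*V)*(4 + V))
l(z(-5 - 1))*(110 + 55) = (-48 - 4*12 + 2*12²)*(110 + 55) = (-48 - 48 + 2*144)*165 = (-48 - 48 + 288)*165 = 192*165 = 31680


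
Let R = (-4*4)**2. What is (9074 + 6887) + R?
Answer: 16217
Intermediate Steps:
R = 256 (R = (-16)**2 = 256)
(9074 + 6887) + R = (9074 + 6887) + 256 = 15961 + 256 = 16217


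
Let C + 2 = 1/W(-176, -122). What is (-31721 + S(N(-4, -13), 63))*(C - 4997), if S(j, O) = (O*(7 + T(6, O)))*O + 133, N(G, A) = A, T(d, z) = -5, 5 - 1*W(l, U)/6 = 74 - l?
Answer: 17379275815/147 ≈ 1.1823e+8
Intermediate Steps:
W(l, U) = -414 + 6*l (W(l, U) = 30 - 6*(74 - l) = 30 + (-444 + 6*l) = -414 + 6*l)
C = -2941/1470 (C = -2 + 1/(-414 + 6*(-176)) = -2 + 1/(-414 - 1056) = -2 + 1/(-1470) = -2 - 1/1470 = -2941/1470 ≈ -2.0007)
S(j, O) = 133 + 2*O**2 (S(j, O) = (O*(7 - 5))*O + 133 = (O*2)*O + 133 = (2*O)*O + 133 = 2*O**2 + 133 = 133 + 2*O**2)
(-31721 + S(N(-4, -13), 63))*(C - 4997) = (-31721 + (133 + 2*63**2))*(-2941/1470 - 4997) = (-31721 + (133 + 2*3969))*(-7348531/1470) = (-31721 + (133 + 7938))*(-7348531/1470) = (-31721 + 8071)*(-7348531/1470) = -23650*(-7348531/1470) = 17379275815/147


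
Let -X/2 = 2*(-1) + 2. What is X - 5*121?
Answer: -605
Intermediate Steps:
X = 0 (X = -2*(2*(-1) + 2) = -2*(-2 + 2) = -2*0 = 0)
X - 5*121 = 0 - 5*121 = 0 - 605 = -605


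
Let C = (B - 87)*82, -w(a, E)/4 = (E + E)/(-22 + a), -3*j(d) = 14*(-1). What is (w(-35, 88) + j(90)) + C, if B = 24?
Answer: -293492/57 ≈ -5149.0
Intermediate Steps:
j(d) = 14/3 (j(d) = -14*(-1)/3 = -⅓*(-14) = 14/3)
w(a, E) = -8*E/(-22 + a) (w(a, E) = -4*(E + E)/(-22 + a) = -4*2*E/(-22 + a) = -8*E/(-22 + a))
C = -5166 (C = (24 - 87)*82 = -63*82 = -5166)
(w(-35, 88) + j(90)) + C = (-8*88/(-22 - 35) + 14/3) - 5166 = (-8*88/(-57) + 14/3) - 5166 = (-8*88*(-1/57) + 14/3) - 5166 = (704/57 + 14/3) - 5166 = 970/57 - 5166 = -293492/57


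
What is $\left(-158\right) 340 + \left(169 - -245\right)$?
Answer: $-53306$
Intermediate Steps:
$\left(-158\right) 340 + \left(169 - -245\right) = -53720 + \left(169 + 245\right) = -53720 + 414 = -53306$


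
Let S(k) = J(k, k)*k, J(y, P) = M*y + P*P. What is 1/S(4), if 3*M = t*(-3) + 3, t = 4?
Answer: 1/16 ≈ 0.062500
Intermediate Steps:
M = -3 (M = (4*(-3) + 3)/3 = (-12 + 3)/3 = (1/3)*(-9) = -3)
J(y, P) = P**2 - 3*y (J(y, P) = -3*y + P*P = -3*y + P**2 = P**2 - 3*y)
S(k) = k*(k**2 - 3*k) (S(k) = (k**2 - 3*k)*k = k*(k**2 - 3*k))
1/S(4) = 1/(4**2*(-3 + 4)) = 1/(16*1) = 1/16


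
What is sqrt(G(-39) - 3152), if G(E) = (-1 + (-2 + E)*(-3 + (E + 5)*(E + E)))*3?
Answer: I*sqrt(328982) ≈ 573.57*I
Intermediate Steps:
G(E) = -3 + 3*(-3 + 2*E*(5 + E))*(-2 + E) (G(E) = (-1 + (-2 + E)*(-3 + (5 + E)*(2*E)))*3 = (-1 + (-2 + E)*(-3 + 2*E*(5 + E)))*3 = (-1 + (-3 + 2*E*(5 + E))*(-2 + E))*3 = -3 + 3*(-3 + 2*E*(5 + E))*(-2 + E))
sqrt(G(-39) - 3152) = sqrt((15 - 69*(-39) + 6*(-39)**3 + 18*(-39)**2) - 3152) = sqrt((15 + 2691 + 6*(-59319) + 18*1521) - 3152) = sqrt((15 + 2691 - 355914 + 27378) - 3152) = sqrt(-325830 - 3152) = sqrt(-328982) = I*sqrt(328982)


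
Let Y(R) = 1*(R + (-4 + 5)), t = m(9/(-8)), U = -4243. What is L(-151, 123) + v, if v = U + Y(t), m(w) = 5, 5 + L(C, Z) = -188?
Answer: -4430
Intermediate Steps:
L(C, Z) = -193 (L(C, Z) = -5 - 188 = -193)
t = 5
Y(R) = 1 + R (Y(R) = 1*(R + 1) = 1*(1 + R) = 1 + R)
v = -4237 (v = -4243 + (1 + 5) = -4243 + 6 = -4237)
L(-151, 123) + v = -193 - 4237 = -4430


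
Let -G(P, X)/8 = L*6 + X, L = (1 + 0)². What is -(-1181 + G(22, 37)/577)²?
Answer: -464825331961/332929 ≈ -1.3962e+6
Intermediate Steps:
L = 1 (L = 1² = 1)
G(P, X) = -48 - 8*X (G(P, X) = -8*(1*6 + X) = -8*(6 + X) = -48 - 8*X)
-(-1181 + G(22, 37)/577)² = -(-1181 + (-48 - 8*37)/577)² = -(-1181 + (-48 - 296)*(1/577))² = -(-1181 - 344*1/577)² = -(-1181 - 344/577)² = -(-681781/577)² = -1*464825331961/332929 = -464825331961/332929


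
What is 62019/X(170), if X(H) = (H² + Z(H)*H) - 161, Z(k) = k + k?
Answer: 62019/86539 ≈ 0.71666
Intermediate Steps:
Z(k) = 2*k
X(H) = -161 + 3*H² (X(H) = (H² + (2*H)*H) - 161 = (H² + 2*H²) - 161 = 3*H² - 161 = -161 + 3*H²)
62019/X(170) = 62019/(-161 + 3*170²) = 62019/(-161 + 3*28900) = 62019/(-161 + 86700) = 62019/86539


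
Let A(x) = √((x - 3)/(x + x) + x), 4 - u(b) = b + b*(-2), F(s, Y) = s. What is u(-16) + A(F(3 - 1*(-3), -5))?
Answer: -19/2 ≈ -9.5000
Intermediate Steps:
u(b) = 4 + b (u(b) = 4 - (b + b*(-2)) = 4 - (b - 2*b) = 4 - (-1)*b = 4 + b)
A(x) = √(x + (-3 + x)/(2*x)) (A(x) = √((-3 + x)/((2*x)) + x) = √((-3 + x)*(1/(2*x)) + x) = √((-3 + x)/(2*x) + x) = √(x + (-3 + x)/(2*x)))
u(-16) + A(F(3 - 1*(-3), -5)) = (4 - 16) + √(2 - 6/(3 - 1*(-3)) + 4*(3 - 1*(-3)))/2 = -12 + √(2 - 6/(3 + 3) + 4*(3 + 3))/2 = -12 + √(2 - 6/6 + 4*6)/2 = -12 + √(2 - 6*⅙ + 24)/2 = -12 + √(2 - 1 + 24)/2 = -12 + √25/2 = -12 + (½)*5 = -12 + 5/2 = -19/2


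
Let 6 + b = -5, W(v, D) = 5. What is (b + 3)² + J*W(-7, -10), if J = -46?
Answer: -166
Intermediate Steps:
b = -11 (b = -6 - 5 = -11)
(b + 3)² + J*W(-7, -10) = (-11 + 3)² - 46*5 = (-8)² - 230 = 64 - 230 = -166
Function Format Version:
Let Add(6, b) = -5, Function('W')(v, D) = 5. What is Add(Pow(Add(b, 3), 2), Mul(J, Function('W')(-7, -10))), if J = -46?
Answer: -166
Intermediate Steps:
b = -11 (b = Add(-6, -5) = -11)
Add(Pow(Add(b, 3), 2), Mul(J, Function('W')(-7, -10))) = Add(Pow(Add(-11, 3), 2), Mul(-46, 5)) = Add(Pow(-8, 2), -230) = Add(64, -230) = -166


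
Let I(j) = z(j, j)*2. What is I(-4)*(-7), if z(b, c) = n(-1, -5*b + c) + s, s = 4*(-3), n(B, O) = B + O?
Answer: -42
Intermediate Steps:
s = -12
z(b, c) = -13 + c - 5*b (z(b, c) = (-1 + (-5*b + c)) - 12 = (-1 + (c - 5*b)) - 12 = (-1 + c - 5*b) - 12 = -13 + c - 5*b)
I(j) = -26 - 8*j (I(j) = (-13 + j - 5*j)*2 = (-13 - 4*j)*2 = -26 - 8*j)
I(-4)*(-7) = (-26 - 8*(-4))*(-7) = (-26 + 32)*(-7) = 6*(-7) = -42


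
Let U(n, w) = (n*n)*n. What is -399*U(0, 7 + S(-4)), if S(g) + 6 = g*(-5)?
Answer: 0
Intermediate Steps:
S(g) = -6 - 5*g (S(g) = -6 + g*(-5) = -6 - 5*g)
U(n, w) = n³ (U(n, w) = n²*n = n³)
-399*U(0, 7 + S(-4)) = -399*0³ = -399*0 = 0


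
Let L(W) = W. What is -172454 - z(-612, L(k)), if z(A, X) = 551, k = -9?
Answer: -173005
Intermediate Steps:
-172454 - z(-612, L(k)) = -172454 - 1*551 = -172454 - 551 = -173005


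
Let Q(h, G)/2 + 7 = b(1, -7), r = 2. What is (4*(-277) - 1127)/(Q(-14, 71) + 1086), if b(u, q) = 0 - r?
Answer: -745/356 ≈ -2.0927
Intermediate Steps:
b(u, q) = -2 (b(u, q) = 0 - 1*2 = 0 - 2 = -2)
Q(h, G) = -18 (Q(h, G) = -14 + 2*(-2) = -14 - 4 = -18)
(4*(-277) - 1127)/(Q(-14, 71) + 1086) = (4*(-277) - 1127)/(-18 + 1086) = (-1108 - 1127)/1068 = -2235*1/1068 = -745/356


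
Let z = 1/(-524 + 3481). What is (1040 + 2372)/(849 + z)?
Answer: 5044642/1255247 ≈ 4.0188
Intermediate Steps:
z = 1/2957 ≈ 0.00033818
(1040 + 2372)/(849 + z) = (1040 + 2372)/(849 + 1/2957) = 3412/(2510494/2957) = 3412*(2957/2510494) = 5044642/1255247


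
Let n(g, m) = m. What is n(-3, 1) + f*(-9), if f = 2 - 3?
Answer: 10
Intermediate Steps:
f = -1
n(-3, 1) + f*(-9) = 1 - 1*(-9) = 1 + 9 = 10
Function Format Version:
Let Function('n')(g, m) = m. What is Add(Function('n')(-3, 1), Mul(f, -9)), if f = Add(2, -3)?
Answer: 10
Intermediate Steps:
f = -1
Add(Function('n')(-3, 1), Mul(f, -9)) = Add(1, Mul(-1, -9)) = Add(1, 9) = 10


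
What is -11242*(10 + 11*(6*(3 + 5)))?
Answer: -6048196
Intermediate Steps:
-11242*(10 + 11*(6*(3 + 5))) = -11242*(10 + 11*(6*8)) = -11242*(10 + 11*48) = -11242*(10 + 528) = -11242*538 = -6048196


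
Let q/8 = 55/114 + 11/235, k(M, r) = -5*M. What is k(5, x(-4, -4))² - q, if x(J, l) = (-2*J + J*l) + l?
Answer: 8315159/13395 ≈ 620.77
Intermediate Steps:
x(J, l) = l - 2*J + J*l
q = 56716/13395 (q = 8*(55/114 + 11/235) = 8*(14179/26790) = 56716/13395 ≈ 4.2341)
k(5, x(-4, -4))² - q = (-5*5)² - 1*56716/13395 = (-25)² - 56716/13395 = 625 - 56716/13395 = 8315159/13395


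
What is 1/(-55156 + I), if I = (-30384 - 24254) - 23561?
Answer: -1/133355 ≈ -7.4988e-6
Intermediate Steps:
I = -78199 (I = -54638 - 23561 = -78199)
1/(-55156 + I) = 1/(-55156 - 78199) = 1/(-133355) = -1/133355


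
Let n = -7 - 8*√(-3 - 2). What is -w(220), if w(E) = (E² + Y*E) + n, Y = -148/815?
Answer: -7881547/163 + 8*I*√5 ≈ -48353.0 + 17.889*I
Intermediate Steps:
n = -7 - 8*I*√5 ≈ -7.0 - 17.889*I
Y = -148/815 (Y = -148*1/815 = -148/815 ≈ -0.18160)
w(E) = -7 + E² - 148*E/815 - 8*I*√5 (w(E) = (E² - 148*E/815) + (-7 - 8*I*√5) = -7 + E² - 148*E/815 - 8*I*√5)
-w(220) = -(-7 + 220² - 148/815*220 - 8*I*√5) = -(-7 + 48400 - 6512/163 - 8*I*√5) = -(7881547/163 - 8*I*√5) = -7881547/163 + 8*I*√5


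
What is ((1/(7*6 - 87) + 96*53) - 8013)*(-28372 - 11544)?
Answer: 5253983416/45 ≈ 1.1676e+8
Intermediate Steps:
((1/(7*6 - 87) + 96*53) - 8013)*(-28372 - 11544) = ((1/(42 - 87) + 5088) - 8013)*(-39916) = ((1/(-45) + 5088) - 8013)*(-39916) = ((-1/45 + 5088) - 8013)*(-39916) = (228959/45 - 8013)*(-39916) = -131626/45*(-39916) = 5253983416/45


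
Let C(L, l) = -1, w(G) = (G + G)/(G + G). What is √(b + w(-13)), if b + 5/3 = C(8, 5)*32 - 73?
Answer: I*√951/3 ≈ 10.279*I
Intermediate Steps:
w(G) = 1 (w(G) = (2*G)/((2*G)) = (2*G)*(1/(2*G)) = 1)
b = -320/3 (b = -5/3 + (-1*32 - 73) = -5/3 + (-32 - 73) = -5/3 - 105 = -320/3 ≈ -106.67)
√(b + w(-13)) = √(-320/3 + 1) = √(-317/3) = I*√951/3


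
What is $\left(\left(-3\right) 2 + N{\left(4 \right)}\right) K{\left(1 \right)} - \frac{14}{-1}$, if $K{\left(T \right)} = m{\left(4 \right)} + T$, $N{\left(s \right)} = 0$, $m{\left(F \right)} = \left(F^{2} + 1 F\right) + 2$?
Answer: $-124$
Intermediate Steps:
$m{\left(F \right)} = 2 + F + F^{2}$ ($m{\left(F \right)} = \left(F^{2} + F\right) + 2 = \left(F + F^{2}\right) + 2 = 2 + F + F^{2}$)
$K{\left(T \right)} = 22 + T$ ($K{\left(T \right)} = \left(2 + 4 + 4^{2}\right) + T = \left(2 + 4 + 16\right) + T = 22 + T$)
$\left(\left(-3\right) 2 + N{\left(4 \right)}\right) K{\left(1 \right)} - \frac{14}{-1} = \left(\left(-3\right) 2 + 0\right) \left(22 + 1\right) - \frac{14}{-1} = \left(-6 + 0\right) 23 - -14 = \left(-6\right) 23 + 14 = -138 + 14 = -124$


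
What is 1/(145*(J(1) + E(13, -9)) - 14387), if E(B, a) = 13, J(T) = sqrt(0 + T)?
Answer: -1/12357 ≈ -8.0926e-5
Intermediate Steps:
J(T) = sqrt(T)
1/(145*(J(1) + E(13, -9)) - 14387) = 1/(145*(sqrt(1) + 13) - 14387) = 1/(145*(1 + 13) - 14387) = 1/(145*14 - 14387) = 1/(2030 - 14387) = 1/(-12357) = -1/12357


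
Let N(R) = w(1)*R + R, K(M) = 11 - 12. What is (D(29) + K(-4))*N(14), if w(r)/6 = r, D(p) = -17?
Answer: -1764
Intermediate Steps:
K(M) = -1
w(r) = 6*r
N(R) = 7*R (N(R) = (6*1)*R + R = 6*R + R = 7*R)
(D(29) + K(-4))*N(14) = (-17 - 1)*(7*14) = -18*98 = -1764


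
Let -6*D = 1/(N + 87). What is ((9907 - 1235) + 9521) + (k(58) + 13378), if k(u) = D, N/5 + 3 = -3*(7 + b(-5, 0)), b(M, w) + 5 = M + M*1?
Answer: 36369791/1152 ≈ 31571.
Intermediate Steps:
b(M, w) = -5 + 2*M (b(M, w) = -5 + (M + M*1) = -5 + (M + M) = -5 + 2*M)
N = 105 (N = -15 + 5*(-3*(7 + (-5 + 2*(-5)))) = -15 + 5*(-3*(7 + (-5 - 10))) = -15 + 5*(-3*(7 - 15)) = -15 + 5*(-3*(-8)) = -15 + 5*24 = -15 + 120 = 105)
D = -1/1152 (D = -1/(6*(105 + 87)) = -⅙/192 = -⅙*1/192 = -1/1152 ≈ -0.00086806)
k(u) = -1/1152
((9907 - 1235) + 9521) + (k(58) + 13378) = ((9907 - 1235) + 9521) + (-1/1152 + 13378) = (8672 + 9521) + 15411455/1152 = 18193 + 15411455/1152 = 36369791/1152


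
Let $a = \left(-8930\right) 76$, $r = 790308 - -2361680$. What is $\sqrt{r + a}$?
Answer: $6 \sqrt{68703} \approx 1572.7$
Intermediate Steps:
$r = 3151988$ ($r = 790308 + 2361680 = 3151988$)
$a = -678680$
$\sqrt{r + a} = \sqrt{3151988 - 678680} = \sqrt{2473308} = 6 \sqrt{68703}$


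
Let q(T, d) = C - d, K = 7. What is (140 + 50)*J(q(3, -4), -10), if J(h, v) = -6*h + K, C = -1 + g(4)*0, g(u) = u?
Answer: -2090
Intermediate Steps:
C = -1 (C = -1 + 4*0 = -1 + 0 = -1)
q(T, d) = -1 - d
J(h, v) = 7 - 6*h (J(h, v) = -6*h + 7 = 7 - 6*h)
(140 + 50)*J(q(3, -4), -10) = (140 + 50)*(7 - 6*(-1 - 1*(-4))) = 190*(7 - 6*(-1 + 4)) = 190*(7 - 6*3) = 190*(7 - 18) = 190*(-11) = -2090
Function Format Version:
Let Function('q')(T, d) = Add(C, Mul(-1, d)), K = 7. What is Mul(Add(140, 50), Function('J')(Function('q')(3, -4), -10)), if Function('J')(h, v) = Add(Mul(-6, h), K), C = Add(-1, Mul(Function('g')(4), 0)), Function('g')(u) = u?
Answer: -2090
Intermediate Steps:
C = -1 (C = Add(-1, Mul(4, 0)) = Add(-1, 0) = -1)
Function('q')(T, d) = Add(-1, Mul(-1, d))
Function('J')(h, v) = Add(7, Mul(-6, h)) (Function('J')(h, v) = Add(Mul(-6, h), 7) = Add(7, Mul(-6, h)))
Mul(Add(140, 50), Function('J')(Function('q')(3, -4), -10)) = Mul(Add(140, 50), Add(7, Mul(-6, Add(-1, Mul(-1, -4))))) = Mul(190, Add(7, Mul(-6, Add(-1, 4)))) = Mul(190, Add(7, Mul(-6, 3))) = Mul(190, Add(7, -18)) = Mul(190, -11) = -2090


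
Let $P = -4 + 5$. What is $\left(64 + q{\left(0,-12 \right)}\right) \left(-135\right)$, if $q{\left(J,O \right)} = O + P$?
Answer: $-7155$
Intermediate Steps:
$P = 1$
$q{\left(J,O \right)} = 1 + O$ ($q{\left(J,O \right)} = O + 1 = 1 + O$)
$\left(64 + q{\left(0,-12 \right)}\right) \left(-135\right) = \left(64 + \left(1 - 12\right)\right) \left(-135\right) = \left(64 - 11\right) \left(-135\right) = 53 \left(-135\right) = -7155$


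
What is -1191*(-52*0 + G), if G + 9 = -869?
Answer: 1045698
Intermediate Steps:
G = -878 (G = -9 - 869 = -878)
-1191*(-52*0 + G) = -1191*(-52*0 - 878) = -1191*(0 - 878) = -1191*(-878) = 1045698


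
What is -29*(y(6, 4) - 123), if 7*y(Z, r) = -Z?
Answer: 25143/7 ≈ 3591.9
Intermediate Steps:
y(Z, r) = -Z/7 (y(Z, r) = (-Z)/7 = -Z/7)
-29*(y(6, 4) - 123) = -29*(-⅐*6 - 123) = -29*(-6/7 - 123) = -29*(-867/7) = 25143/7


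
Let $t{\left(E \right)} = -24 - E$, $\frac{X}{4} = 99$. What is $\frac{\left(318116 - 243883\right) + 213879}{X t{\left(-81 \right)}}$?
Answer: $\frac{6548}{513} \approx 12.764$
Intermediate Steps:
$X = 396$ ($X = 4 \cdot 99 = 396$)
$\frac{\left(318116 - 243883\right) + 213879}{X t{\left(-81 \right)}} = \frac{\left(318116 - 243883\right) + 213879}{396 \left(-24 - -81\right)} = \frac{74233 + 213879}{396 \left(-24 + 81\right)} = \frac{288112}{396 \cdot 57} = \frac{288112}{22572} = 288112 \cdot \frac{1}{22572} = \frac{6548}{513}$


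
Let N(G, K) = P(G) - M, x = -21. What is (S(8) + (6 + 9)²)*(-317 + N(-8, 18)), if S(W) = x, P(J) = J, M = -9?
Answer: -64464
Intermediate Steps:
S(W) = -21
N(G, K) = 9 + G (N(G, K) = G - 1*(-9) = G + 9 = 9 + G)
(S(8) + (6 + 9)²)*(-317 + N(-8, 18)) = (-21 + (6 + 9)²)*(-317 + (9 - 8)) = (-21 + 15²)*(-317 + 1) = (-21 + 225)*(-316) = 204*(-316) = -64464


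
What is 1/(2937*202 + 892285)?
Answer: 1/1485559 ≈ 6.7315e-7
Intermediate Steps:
1/(2937*202 + 892285) = 1/(593274 + 892285) = 1/1485559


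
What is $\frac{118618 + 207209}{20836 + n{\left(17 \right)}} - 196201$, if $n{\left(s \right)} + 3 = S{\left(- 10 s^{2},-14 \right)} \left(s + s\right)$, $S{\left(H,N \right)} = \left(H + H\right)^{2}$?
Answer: $- \frac{222865977735206}{1135906433} \approx -1.962 \cdot 10^{5}$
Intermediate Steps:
$S{\left(H,N \right)} = 4 H^{2}$ ($S{\left(H,N \right)} = \left(2 H\right)^{2} = 4 H^{2}$)
$n{\left(s \right)} = -3 + 800 s^{5}$ ($n{\left(s \right)} = -3 + 4 \left(- 10 s^{2}\right)^{2} \left(s + s\right) = -3 + 4 \cdot 100 s^{4} \cdot 2 s = -3 + 400 s^{4} \cdot 2 s = -3 + 800 s^{5}$)
$\frac{118618 + 207209}{20836 + n{\left(17 \right)}} - 196201 = \frac{118618 + 207209}{20836 - \left(3 - 800 \cdot 17^{5}\right)} - 196201 = \frac{325827}{20836 + \left(-3 + 800 \cdot 1419857\right)} - 196201 = \frac{325827}{20836 + \left(-3 + 1135885600\right)} - 196201 = \frac{325827}{20836 + 1135885597} - 196201 = \frac{325827}{1135906433} - 196201 = - \frac{222865977735206}{1135906433}$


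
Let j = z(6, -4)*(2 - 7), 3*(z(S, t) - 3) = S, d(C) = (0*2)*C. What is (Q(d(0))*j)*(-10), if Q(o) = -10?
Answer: -2500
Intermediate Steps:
d(C) = 0 (d(C) = 0*C = 0)
z(S, t) = 3 + S/3
j = -25 (j = (3 + (1/3)*6)*(2 - 7) = (3 + 2)*(-5) = 5*(-5) = -25)
(Q(d(0))*j)*(-10) = -10*(-25)*(-10) = 250*(-10) = -2500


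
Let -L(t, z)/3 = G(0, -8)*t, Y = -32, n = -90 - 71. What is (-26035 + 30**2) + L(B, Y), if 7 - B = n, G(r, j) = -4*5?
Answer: -15055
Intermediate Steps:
n = -161
G(r, j) = -20
B = 168 (B = 7 - 1*(-161) = 7 + 161 = 168)
L(t, z) = 60*t (L(t, z) = -(-60)*t = 60*t)
(-26035 + 30**2) + L(B, Y) = (-26035 + 30**2) + 60*168 = (-26035 + 900) + 10080 = -25135 + 10080 = -15055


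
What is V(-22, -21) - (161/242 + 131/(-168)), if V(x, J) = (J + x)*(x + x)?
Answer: 38462903/20328 ≈ 1892.1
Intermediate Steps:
V(x, J) = 2*x*(J + x) (V(x, J) = (J + x)*(2*x) = 2*x*(J + x))
V(-22, -21) - (161/242 + 131/(-168)) = 2*(-22)*(-21 - 22) - (161/242 + 131/(-168)) = 2*(-22)*(-43) - (161*(1/242) + 131*(-1/168)) = 1892 - (161/242 - 131/168) = 1892 - 1*(-2327/20328) = 1892 + 2327/20328 = 38462903/20328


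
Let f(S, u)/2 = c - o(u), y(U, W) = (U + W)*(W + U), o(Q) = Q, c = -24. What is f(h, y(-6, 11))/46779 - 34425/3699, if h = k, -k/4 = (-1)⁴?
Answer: -59656651/6408723 ≈ -9.3087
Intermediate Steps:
k = -4 (k = -4*(-1)⁴ = -4*1 = -4)
h = -4
y(U, W) = (U + W)² (y(U, W) = (U + W)*(U + W) = (U + W)²)
f(S, u) = -48 - 2*u (f(S, u) = 2*(-24 - u) = -48 - 2*u)
f(h, y(-6, 11))/46779 - 34425/3699 = (-48 - 2*(-6 + 11)²)/46779 - 34425/3699 = (-48 - 2*5²)*(1/46779) - 34425*1/3699 = (-48 - 2*25)*(1/46779) - 1275/137 = (-48 - 50)*(1/46779) - 1275/137 = -98*1/46779 - 1275/137 = -98/46779 - 1275/137 = -59656651/6408723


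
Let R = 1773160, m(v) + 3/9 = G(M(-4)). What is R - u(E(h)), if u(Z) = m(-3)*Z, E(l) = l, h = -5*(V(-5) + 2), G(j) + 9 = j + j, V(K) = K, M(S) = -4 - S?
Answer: 1773300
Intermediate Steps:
G(j) = -9 + 2*j (G(j) = -9 + (j + j) = -9 + 2*j)
m(v) = -28/3 (m(v) = -1/3 + (-9 + 2*(-4 - 1*(-4))) = -1/3 + (-9 + 2*(-4 + 4)) = -1/3 + (-9 + 2*0) = -1/3 + (-9 + 0) = -1/3 - 9 = -28/3)
h = 15 (h = -5*(-5 + 2) = -5*(-3) = 15)
u(Z) = -28*Z/3
R - u(E(h)) = 1773160 - (-28)*15/3 = 1773160 - 1*(-140) = 1773160 + 140 = 1773300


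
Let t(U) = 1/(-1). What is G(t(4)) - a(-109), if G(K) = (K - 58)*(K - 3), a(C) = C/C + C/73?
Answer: 17264/73 ≈ 236.49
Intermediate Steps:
t(U) = -1
a(C) = 1 + C/73 (a(C) = 1 + C*(1/73) = 1 + C/73)
G(K) = (-58 + K)*(-3 + K)
G(t(4)) - a(-109) = (174 + (-1)² - 61*(-1)) - (1 + (1/73)*(-109)) = (174 + 1 + 61) - (1 - 109/73) = 236 - 1*(-36/73) = 236 + 36/73 = 17264/73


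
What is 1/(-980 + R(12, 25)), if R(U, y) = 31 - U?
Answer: -1/961 ≈ -0.0010406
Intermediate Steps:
1/(-980 + R(12, 25)) = 1/(-980 + (31 - 1*12)) = 1/(-980 + (31 - 12)) = 1/(-980 + 19) = 1/(-961) = -1/961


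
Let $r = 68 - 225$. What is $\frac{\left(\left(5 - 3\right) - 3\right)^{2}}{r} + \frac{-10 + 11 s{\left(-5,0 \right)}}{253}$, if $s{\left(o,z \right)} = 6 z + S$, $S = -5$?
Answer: $- \frac{10458}{39721} \approx -0.26329$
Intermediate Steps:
$s{\left(o,z \right)} = -5 + 6 z$ ($s{\left(o,z \right)} = 6 z - 5 = -5 + 6 z$)
$r = -157$ ($r = 68 - 225 = -157$)
$\frac{\left(\left(5 - 3\right) - 3\right)^{2}}{r} + \frac{-10 + 11 s{\left(-5,0 \right)}}{253} = \frac{\left(\left(5 - 3\right) - 3\right)^{2}}{-157} + \frac{-10 + 11 \left(-5 + 6 \cdot 0\right)}{253} = \left(2 - 3\right)^{2} \left(- \frac{1}{157}\right) + \left(-10 + 11 \left(-5 + 0\right)\right) \frac{1}{253} = \left(-1\right)^{2} \left(- \frac{1}{157}\right) + \left(-10 + 11 \left(-5\right)\right) \frac{1}{253} = 1 \left(- \frac{1}{157}\right) + \left(-10 - 55\right) \frac{1}{253} = - \frac{1}{157} - \frac{65}{253} = - \frac{10458}{39721}$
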